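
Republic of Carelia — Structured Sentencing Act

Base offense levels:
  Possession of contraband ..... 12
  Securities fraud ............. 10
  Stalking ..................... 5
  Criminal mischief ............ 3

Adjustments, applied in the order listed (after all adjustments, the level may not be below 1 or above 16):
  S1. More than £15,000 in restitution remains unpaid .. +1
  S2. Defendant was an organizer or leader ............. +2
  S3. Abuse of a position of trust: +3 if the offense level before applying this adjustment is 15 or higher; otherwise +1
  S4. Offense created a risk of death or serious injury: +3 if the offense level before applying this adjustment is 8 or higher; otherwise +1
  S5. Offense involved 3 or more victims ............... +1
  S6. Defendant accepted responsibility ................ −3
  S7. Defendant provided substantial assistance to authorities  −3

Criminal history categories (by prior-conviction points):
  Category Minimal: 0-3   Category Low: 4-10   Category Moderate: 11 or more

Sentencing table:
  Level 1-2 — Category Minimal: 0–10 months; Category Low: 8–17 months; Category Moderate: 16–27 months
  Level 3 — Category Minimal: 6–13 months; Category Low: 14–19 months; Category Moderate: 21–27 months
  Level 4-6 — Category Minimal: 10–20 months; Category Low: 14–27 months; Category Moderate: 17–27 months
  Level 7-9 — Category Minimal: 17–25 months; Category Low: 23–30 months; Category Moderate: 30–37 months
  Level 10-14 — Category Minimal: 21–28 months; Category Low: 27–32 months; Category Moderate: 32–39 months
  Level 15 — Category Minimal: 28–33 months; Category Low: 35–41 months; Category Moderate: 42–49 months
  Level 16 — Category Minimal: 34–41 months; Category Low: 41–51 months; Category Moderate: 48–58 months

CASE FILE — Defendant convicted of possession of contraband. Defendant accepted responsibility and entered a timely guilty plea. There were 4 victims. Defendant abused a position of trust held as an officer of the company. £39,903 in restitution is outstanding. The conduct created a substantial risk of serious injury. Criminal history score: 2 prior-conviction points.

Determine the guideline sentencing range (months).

Base offense level for possession of contraband: 12.
S1 applies: 12 + 1 = 13.
S2 does not apply.
S3 applies (level before this adjustment is 13 < 15, so +1): 13 + 1 = 14.
S4 applies (level before this adjustment is 14 ≥ 8, so +3): 14 + 3 = 17.
S5 applies: 17 + 1 = 18.
S6 applies: 18 − 3 = 15.
Final offense level: 15.
Criminal history: 2 prior points → Category Minimal (0-3).
Level 15 falls in the 15 band.
Grid: Level 15 × Category Minimal = 28-33 months.

28-33 months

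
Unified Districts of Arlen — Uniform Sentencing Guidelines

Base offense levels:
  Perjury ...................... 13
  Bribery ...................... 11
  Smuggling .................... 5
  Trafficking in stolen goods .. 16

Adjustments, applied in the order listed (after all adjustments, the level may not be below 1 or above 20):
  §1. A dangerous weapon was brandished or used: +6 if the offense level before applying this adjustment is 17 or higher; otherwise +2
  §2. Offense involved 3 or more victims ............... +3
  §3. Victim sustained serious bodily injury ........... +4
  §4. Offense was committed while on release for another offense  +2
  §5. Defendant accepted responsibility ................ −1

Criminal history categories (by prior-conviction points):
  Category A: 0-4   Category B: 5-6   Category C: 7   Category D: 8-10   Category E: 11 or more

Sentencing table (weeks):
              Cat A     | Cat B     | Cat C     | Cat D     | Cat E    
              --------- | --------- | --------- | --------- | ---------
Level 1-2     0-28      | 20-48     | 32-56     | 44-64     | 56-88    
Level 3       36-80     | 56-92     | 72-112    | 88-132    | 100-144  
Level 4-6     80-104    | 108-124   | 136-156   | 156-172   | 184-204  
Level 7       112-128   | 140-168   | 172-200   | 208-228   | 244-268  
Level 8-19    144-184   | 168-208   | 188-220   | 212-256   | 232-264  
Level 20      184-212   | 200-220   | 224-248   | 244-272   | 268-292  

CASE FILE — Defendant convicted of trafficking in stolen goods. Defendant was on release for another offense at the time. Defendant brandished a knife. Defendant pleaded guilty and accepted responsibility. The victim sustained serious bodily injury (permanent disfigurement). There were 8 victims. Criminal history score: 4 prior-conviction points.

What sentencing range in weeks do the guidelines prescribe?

184-212 weeks

Base offense level for trafficking in stolen goods: 16.
§1 applies (level before this adjustment is 16 < 17, so +2): 16 + 2 = 18.
§2 applies: 18 + 3 = 21.
§3 applies: 21 + 4 = 25.
§4 applies: 25 + 2 = 27.
§5 applies: 27 − 1 = 26.
Level 26 exceeds the maximum of 20; capped at 20.
Final offense level: 20.
Criminal history: 4 prior points → Category A (0-4).
Level 20 falls in the 20 band.
Grid: Level 20 × Category A = 184-212 weeks.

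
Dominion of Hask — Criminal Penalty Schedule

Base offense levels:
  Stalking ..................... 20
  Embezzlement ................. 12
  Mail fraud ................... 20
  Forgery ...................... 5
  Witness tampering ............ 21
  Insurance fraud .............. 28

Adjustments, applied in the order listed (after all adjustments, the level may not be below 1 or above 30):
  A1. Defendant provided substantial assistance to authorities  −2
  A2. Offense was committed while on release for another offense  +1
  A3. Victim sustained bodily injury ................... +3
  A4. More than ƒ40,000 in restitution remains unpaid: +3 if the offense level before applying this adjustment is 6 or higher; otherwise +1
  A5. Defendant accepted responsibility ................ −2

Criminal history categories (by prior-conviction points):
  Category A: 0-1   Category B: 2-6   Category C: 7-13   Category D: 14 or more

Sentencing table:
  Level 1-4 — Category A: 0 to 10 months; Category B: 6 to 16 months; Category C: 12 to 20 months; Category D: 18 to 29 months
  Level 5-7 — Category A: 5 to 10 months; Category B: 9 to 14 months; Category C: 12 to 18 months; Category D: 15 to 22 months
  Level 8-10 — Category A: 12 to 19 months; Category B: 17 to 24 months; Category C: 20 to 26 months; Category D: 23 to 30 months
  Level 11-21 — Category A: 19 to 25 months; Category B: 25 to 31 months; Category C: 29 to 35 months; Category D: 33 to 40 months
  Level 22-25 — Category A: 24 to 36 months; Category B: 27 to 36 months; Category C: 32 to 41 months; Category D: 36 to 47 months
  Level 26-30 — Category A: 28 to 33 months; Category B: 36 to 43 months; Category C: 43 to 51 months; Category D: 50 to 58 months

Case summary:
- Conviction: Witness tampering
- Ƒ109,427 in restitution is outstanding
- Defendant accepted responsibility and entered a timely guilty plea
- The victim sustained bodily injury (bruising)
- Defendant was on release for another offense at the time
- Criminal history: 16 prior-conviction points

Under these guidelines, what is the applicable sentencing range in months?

Base offense level for witness tampering: 21.
A1 does not apply.
A2 applies: 21 + 1 = 22.
A3 applies: 22 + 3 = 25.
A4 applies (level before this adjustment is 25 ≥ 6, so +3): 25 + 3 = 28.
A5 applies: 28 − 2 = 26.
Final offense level: 26.
Criminal history: 16 prior points → Category D (14+).
Level 26 falls in the 26-30 band.
Grid: Level 26-30 × Category D = 50-58 months.

50-58 months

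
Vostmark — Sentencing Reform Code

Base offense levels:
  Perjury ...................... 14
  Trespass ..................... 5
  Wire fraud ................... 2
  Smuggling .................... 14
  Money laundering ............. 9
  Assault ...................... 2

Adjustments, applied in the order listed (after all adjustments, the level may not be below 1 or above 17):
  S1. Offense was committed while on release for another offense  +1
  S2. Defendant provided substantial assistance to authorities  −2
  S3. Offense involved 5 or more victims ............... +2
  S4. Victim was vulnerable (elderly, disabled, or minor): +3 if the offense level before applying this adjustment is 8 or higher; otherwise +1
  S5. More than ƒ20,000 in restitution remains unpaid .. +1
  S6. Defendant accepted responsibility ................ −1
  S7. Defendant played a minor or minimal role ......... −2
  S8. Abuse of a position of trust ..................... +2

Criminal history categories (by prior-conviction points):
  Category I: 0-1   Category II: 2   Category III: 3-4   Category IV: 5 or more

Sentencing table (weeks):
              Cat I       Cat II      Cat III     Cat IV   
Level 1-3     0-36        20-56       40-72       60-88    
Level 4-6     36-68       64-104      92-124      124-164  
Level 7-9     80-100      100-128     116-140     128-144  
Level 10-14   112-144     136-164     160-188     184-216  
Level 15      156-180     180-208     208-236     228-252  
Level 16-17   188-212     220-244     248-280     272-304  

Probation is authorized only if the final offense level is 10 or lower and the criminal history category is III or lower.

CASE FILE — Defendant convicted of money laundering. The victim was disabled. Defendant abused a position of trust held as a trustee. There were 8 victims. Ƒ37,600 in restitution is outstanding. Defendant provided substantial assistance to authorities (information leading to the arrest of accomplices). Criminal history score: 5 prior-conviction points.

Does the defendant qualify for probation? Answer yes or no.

No

Base offense level for money laundering: 9.
S1 does not apply.
S2 applies: 9 − 2 = 7.
S3 applies: 7 + 2 = 9.
S4 applies (level before this adjustment is 9 ≥ 8, so +3): 9 + 3 = 12.
S5 applies: 12 + 1 = 13.
S6 does not apply.
S8 applies: 13 + 2 = 15.
Final offense level: 15.
Criminal history: 5 prior points → Category IV (5+).
Level 15 falls in the 15 band.
Grid: Level 15 × Category IV = 228-252 weeks.
Probation check: level 15 > 10 and category IV > III → not eligible.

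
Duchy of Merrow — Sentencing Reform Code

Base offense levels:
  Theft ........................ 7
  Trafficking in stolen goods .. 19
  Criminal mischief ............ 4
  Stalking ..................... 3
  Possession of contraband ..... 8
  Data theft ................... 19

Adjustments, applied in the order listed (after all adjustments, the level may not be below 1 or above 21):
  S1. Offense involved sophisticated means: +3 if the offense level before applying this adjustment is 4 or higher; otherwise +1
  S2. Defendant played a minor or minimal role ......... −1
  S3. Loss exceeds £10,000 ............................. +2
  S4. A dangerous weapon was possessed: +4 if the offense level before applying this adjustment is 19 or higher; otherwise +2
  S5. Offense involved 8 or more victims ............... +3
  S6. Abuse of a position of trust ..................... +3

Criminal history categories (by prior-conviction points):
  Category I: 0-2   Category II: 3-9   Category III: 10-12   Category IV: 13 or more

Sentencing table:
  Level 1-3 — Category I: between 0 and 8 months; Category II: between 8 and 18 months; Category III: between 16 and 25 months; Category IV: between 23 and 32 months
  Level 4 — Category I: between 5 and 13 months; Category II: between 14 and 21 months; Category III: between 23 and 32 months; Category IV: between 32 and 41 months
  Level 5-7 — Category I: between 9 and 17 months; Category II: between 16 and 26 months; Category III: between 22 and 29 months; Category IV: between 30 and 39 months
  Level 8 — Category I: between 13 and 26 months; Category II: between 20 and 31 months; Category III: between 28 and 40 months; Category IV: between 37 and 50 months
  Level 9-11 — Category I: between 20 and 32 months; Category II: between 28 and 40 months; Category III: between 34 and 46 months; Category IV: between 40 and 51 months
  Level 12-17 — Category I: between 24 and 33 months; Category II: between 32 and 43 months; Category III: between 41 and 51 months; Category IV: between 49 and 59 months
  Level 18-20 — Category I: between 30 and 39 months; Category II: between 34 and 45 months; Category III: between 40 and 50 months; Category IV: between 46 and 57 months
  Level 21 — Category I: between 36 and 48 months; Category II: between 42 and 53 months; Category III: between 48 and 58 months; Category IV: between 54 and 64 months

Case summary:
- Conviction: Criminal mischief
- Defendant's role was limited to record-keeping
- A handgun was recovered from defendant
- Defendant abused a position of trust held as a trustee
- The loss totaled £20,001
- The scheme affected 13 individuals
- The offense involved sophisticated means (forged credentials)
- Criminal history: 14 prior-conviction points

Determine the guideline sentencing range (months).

49-59 months

Base offense level for criminal mischief: 4.
S1 applies (level before this adjustment is 4 ≥ 4, so +3): 4 + 3 = 7.
S2 applies: 7 − 1 = 6.
S3 applies: 6 + 2 = 8.
S4 applies (level before this adjustment is 8 < 19, so +2): 8 + 2 = 10.
S5 applies: 10 + 3 = 13.
S6 applies: 13 + 3 = 16.
Final offense level: 16.
Criminal history: 14 prior points → Category IV (13+).
Level 16 falls in the 12-17 band.
Grid: Level 12-17 × Category IV = 49-59 months.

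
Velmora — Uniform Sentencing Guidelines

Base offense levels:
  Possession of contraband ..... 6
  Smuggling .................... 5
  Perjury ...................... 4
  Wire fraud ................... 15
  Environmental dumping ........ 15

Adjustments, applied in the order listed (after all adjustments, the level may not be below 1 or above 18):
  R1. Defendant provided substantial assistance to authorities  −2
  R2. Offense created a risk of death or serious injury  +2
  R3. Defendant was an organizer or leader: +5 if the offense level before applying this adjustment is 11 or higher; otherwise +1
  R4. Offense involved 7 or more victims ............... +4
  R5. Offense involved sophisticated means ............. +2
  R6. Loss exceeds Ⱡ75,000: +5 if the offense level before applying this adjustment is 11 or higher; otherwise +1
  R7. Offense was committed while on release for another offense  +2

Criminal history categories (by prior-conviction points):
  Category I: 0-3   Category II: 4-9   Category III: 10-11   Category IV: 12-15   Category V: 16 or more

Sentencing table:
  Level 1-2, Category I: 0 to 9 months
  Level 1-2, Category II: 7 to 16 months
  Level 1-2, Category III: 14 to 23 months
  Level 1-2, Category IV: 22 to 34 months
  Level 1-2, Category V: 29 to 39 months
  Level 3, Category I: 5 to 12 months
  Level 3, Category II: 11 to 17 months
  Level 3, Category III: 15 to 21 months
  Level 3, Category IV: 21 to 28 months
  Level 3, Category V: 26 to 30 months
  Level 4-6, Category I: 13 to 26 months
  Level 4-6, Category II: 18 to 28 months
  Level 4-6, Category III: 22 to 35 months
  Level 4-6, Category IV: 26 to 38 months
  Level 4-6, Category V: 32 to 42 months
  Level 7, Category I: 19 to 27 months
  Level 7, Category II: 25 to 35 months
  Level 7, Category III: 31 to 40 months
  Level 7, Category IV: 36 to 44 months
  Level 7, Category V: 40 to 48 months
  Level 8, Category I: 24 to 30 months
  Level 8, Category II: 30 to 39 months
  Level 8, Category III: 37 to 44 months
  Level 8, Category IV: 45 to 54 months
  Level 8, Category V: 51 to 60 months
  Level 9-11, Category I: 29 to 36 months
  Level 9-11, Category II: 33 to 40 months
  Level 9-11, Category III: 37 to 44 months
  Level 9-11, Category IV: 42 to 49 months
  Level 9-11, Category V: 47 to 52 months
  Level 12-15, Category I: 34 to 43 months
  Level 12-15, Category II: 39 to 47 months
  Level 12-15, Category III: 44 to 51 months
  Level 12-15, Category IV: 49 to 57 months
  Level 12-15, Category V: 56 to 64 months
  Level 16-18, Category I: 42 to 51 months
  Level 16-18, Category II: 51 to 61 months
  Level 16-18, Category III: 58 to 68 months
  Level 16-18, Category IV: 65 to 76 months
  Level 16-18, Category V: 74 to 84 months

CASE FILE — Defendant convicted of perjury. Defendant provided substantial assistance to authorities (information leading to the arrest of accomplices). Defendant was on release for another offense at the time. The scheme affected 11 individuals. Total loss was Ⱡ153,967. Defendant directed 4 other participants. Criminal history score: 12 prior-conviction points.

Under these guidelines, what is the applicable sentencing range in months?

Base offense level for perjury: 4.
R1 applies: 4 − 2 = 2.
R3 applies (level before this adjustment is 2 < 11, so +1): 2 + 1 = 3.
R4 applies: 3 + 4 = 7.
R5 does not apply.
R6 applies (level before this adjustment is 7 < 11, so +1): 7 + 1 = 8.
R7 applies: 8 + 2 = 10.
Final offense level: 10.
Criminal history: 12 prior points → Category IV (12-15).
Level 10 falls in the 9-11 band.
Grid: Level 9-11 × Category IV = 42-49 months.

42-49 months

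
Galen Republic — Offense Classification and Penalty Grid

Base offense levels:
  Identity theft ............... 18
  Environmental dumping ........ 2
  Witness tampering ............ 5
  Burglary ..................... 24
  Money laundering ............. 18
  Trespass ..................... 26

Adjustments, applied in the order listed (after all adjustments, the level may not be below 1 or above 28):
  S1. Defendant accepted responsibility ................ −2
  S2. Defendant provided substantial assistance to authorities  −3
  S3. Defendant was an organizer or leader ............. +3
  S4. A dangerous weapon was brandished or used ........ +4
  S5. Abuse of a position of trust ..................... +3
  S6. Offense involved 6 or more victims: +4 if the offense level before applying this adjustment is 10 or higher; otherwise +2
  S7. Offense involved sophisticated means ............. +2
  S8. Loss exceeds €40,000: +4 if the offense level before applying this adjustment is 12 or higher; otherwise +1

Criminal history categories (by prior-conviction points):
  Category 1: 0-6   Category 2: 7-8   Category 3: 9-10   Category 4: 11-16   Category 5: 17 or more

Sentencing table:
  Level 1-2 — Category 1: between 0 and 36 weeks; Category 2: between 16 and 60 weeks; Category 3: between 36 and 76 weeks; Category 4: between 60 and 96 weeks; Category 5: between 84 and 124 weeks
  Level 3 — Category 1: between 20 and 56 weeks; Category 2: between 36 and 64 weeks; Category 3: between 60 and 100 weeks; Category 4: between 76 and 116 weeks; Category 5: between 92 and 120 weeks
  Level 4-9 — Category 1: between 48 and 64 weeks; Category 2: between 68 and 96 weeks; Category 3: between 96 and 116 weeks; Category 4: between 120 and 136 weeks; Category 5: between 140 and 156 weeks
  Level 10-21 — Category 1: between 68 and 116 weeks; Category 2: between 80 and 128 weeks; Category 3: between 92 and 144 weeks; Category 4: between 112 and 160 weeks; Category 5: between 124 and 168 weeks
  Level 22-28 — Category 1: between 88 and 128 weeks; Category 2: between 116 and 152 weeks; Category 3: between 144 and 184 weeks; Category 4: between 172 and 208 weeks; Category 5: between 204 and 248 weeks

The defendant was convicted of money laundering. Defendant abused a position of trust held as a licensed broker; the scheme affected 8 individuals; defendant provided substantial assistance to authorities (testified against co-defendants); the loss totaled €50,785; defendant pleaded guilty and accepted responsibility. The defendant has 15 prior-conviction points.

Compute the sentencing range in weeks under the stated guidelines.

Base offense level for money laundering: 18.
S1 applies: 18 − 2 = 16.
S2 applies: 16 − 3 = 13.
S4 does not apply.
S5 applies: 13 + 3 = 16.
S6 applies (level before this adjustment is 16 ≥ 10, so +4): 16 + 4 = 20.
S8 applies (level before this adjustment is 20 ≥ 12, so +4): 20 + 4 = 24.
Final offense level: 24.
Criminal history: 15 prior points → Category 4 (11-16).
Level 24 falls in the 22-28 band.
Grid: Level 22-28 × Category 4 = 172-208 weeks.

172-208 weeks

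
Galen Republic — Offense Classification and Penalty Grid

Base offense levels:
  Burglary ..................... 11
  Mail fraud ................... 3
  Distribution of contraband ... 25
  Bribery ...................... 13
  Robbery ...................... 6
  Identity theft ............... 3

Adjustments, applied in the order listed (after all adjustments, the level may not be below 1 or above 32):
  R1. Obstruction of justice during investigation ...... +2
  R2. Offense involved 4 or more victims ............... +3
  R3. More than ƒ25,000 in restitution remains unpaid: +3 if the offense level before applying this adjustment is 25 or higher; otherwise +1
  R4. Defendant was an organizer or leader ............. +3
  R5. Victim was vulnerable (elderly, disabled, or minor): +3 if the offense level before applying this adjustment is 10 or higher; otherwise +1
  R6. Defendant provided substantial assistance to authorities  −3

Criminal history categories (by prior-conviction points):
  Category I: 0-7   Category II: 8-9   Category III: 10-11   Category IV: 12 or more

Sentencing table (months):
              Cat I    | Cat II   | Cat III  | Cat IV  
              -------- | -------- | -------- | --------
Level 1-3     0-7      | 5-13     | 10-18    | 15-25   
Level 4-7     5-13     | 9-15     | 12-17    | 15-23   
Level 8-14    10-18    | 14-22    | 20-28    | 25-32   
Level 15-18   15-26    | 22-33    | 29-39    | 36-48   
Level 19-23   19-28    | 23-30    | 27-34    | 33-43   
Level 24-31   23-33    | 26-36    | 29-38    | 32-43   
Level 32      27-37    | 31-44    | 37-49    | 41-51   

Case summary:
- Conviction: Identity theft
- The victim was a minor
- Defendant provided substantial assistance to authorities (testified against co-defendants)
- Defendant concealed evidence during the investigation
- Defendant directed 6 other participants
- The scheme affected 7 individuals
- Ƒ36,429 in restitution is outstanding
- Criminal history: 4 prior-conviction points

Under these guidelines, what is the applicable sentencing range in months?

Base offense level for identity theft: 3.
R1 applies: 3 + 2 = 5.
R2 applies: 5 + 3 = 8.
R3 applies (level before this adjustment is 8 < 25, so +1): 8 + 1 = 9.
R4 applies: 9 + 3 = 12.
R5 applies (level before this adjustment is 12 ≥ 10, so +3): 12 + 3 = 15.
R6 applies: 15 − 3 = 12.
Final offense level: 12.
Criminal history: 4 prior points → Category I (0-7).
Level 12 falls in the 8-14 band.
Grid: Level 8-14 × Category I = 10-18 months.

10-18 months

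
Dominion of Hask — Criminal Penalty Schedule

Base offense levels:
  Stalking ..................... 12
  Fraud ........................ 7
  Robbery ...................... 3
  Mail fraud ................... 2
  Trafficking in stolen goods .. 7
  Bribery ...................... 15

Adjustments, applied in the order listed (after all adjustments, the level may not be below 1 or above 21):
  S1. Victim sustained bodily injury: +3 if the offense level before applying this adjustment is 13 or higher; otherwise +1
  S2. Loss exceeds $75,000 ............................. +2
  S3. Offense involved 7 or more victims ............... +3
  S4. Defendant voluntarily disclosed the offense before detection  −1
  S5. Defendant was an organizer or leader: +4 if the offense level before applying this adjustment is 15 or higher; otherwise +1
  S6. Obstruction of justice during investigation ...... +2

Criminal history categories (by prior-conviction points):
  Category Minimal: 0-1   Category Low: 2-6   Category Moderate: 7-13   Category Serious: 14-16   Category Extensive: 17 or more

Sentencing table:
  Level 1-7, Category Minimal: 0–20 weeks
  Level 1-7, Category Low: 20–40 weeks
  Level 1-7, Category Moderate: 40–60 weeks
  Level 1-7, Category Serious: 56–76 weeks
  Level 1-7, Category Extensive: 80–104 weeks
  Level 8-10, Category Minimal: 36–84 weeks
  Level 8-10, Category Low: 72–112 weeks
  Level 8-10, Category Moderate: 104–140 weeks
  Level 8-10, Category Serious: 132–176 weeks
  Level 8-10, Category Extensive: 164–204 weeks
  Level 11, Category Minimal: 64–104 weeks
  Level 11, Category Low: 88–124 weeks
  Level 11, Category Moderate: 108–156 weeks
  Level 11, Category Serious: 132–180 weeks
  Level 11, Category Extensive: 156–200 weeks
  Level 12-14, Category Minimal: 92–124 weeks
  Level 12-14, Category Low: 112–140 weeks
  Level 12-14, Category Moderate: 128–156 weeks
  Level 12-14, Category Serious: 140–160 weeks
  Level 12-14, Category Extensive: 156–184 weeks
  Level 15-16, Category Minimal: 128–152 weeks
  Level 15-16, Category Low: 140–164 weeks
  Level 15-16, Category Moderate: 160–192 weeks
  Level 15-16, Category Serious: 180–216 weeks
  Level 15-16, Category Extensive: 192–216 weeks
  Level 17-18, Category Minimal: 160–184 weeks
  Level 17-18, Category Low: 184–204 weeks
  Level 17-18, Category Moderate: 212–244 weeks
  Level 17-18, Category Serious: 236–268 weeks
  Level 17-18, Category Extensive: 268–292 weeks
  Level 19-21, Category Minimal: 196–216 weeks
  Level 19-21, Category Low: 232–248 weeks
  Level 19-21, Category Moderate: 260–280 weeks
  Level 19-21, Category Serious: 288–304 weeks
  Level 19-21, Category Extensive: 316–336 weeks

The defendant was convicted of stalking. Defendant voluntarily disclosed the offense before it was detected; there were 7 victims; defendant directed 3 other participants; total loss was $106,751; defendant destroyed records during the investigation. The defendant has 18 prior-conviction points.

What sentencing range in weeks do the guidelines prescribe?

Base offense level for stalking: 12.
S2 applies: 12 + 2 = 14.
S3 applies: 14 + 3 = 17.
S4 applies: 17 − 1 = 16.
S5 applies (level before this adjustment is 16 ≥ 15, so +4): 16 + 4 = 20.
S6 applies: 20 + 2 = 22.
Level 22 exceeds the maximum of 21; capped at 21.
Final offense level: 21.
Criminal history: 18 prior points → Category Extensive (17+).
Level 21 falls in the 19-21 band.
Grid: Level 19-21 × Category Extensive = 316-336 weeks.

316-336 weeks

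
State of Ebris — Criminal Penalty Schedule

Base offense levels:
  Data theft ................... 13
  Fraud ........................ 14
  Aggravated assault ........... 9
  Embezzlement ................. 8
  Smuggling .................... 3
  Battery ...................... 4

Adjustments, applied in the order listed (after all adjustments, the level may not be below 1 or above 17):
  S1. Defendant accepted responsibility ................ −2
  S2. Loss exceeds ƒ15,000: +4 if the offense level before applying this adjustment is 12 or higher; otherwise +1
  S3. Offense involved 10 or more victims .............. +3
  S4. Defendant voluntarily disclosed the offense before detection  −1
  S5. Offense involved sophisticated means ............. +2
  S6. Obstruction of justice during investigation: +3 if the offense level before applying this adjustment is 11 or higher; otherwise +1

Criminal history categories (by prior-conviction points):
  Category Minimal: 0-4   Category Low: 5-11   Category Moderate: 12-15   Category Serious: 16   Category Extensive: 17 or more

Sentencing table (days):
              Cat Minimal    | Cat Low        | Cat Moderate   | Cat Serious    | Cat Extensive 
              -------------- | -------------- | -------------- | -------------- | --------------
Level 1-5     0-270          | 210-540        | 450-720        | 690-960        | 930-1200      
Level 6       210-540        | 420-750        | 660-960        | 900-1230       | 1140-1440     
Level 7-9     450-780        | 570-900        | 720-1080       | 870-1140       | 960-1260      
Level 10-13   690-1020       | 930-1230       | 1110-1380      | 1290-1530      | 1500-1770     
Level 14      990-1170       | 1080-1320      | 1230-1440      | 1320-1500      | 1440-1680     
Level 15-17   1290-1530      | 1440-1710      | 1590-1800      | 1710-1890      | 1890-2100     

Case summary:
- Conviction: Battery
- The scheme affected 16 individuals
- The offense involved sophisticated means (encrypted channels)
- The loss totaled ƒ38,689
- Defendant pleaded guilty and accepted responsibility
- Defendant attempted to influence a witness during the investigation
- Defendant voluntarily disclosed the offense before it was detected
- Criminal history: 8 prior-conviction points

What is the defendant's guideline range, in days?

570-900 days

Base offense level for battery: 4.
S1 applies: 4 − 2 = 2.
S2 applies (level before this adjustment is 2 < 12, so +1): 2 + 1 = 3.
S3 applies: 3 + 3 = 6.
S4 applies: 6 − 1 = 5.
S5 applies: 5 + 2 = 7.
S6 applies (level before this adjustment is 7 < 11, so +1): 7 + 1 = 8.
Final offense level: 8.
Criminal history: 8 prior points → Category Low (5-11).
Level 8 falls in the 7-9 band.
Grid: Level 7-9 × Category Low = 570-900 days.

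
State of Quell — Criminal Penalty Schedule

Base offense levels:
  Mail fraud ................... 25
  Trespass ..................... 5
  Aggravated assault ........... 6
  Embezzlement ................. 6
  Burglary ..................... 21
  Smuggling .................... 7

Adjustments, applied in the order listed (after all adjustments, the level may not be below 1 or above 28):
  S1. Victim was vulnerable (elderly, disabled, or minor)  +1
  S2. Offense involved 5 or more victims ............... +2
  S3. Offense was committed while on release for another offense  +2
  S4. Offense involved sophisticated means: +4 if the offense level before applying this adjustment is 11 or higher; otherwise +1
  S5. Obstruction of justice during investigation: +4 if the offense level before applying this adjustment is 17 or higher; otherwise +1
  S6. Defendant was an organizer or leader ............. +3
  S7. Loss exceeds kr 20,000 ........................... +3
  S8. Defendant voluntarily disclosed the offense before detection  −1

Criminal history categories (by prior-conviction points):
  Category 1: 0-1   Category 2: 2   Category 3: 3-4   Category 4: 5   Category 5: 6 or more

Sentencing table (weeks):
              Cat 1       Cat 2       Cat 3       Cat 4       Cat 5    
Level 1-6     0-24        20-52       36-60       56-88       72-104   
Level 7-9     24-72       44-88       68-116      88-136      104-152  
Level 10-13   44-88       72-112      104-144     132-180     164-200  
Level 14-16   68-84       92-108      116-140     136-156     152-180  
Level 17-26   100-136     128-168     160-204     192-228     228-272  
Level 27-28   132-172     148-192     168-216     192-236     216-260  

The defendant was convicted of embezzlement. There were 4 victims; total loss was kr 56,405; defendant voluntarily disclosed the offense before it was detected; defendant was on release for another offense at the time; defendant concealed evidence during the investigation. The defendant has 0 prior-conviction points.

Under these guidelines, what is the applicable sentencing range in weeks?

44-88 weeks

Base offense level for embezzlement: 6.
S3 applies: 6 + 2 = 8.
S5 applies (level before this adjustment is 8 < 17, so +1): 8 + 1 = 9.
S6 does not apply.
S7 applies: 9 + 3 = 12.
S8 applies: 12 − 1 = 11.
Final offense level: 11.
Criminal history: 0 prior points → Category 1 (0-1).
Level 11 falls in the 10-13 band.
Grid: Level 10-13 × Category 1 = 44-88 weeks.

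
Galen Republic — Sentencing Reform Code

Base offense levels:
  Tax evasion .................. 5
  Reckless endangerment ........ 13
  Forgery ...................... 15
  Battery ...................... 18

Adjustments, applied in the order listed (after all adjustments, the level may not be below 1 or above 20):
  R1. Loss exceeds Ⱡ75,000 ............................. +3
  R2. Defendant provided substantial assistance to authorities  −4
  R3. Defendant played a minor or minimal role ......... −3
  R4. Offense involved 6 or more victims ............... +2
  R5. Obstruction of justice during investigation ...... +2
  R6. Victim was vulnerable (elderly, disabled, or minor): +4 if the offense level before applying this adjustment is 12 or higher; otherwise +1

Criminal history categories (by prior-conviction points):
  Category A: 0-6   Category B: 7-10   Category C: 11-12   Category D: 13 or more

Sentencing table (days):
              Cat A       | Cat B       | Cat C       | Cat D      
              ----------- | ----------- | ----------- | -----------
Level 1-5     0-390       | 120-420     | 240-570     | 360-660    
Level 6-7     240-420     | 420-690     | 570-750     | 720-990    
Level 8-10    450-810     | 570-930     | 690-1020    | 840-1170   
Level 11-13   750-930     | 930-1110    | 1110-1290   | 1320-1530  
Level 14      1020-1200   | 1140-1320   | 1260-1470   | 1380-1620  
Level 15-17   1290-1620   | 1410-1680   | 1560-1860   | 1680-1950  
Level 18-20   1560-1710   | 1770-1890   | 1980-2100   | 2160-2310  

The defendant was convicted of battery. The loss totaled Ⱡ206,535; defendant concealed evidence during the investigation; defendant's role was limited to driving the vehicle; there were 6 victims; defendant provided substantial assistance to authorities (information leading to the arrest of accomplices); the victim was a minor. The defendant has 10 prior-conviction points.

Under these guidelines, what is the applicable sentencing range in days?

Base offense level for battery: 18.
R1 applies: 18 + 3 = 21.
R2 applies: 21 − 4 = 17.
R3 applies: 17 − 3 = 14.
R4 applies: 14 + 2 = 16.
R5 applies: 16 + 2 = 18.
R6 applies (level before this adjustment is 18 ≥ 12, so +4): 18 + 4 = 22.
Level 22 exceeds the maximum of 20; capped at 20.
Final offense level: 20.
Criminal history: 10 prior points → Category B (7-10).
Level 20 falls in the 18-20 band.
Grid: Level 18-20 × Category B = 1770-1890 days.

1770-1890 days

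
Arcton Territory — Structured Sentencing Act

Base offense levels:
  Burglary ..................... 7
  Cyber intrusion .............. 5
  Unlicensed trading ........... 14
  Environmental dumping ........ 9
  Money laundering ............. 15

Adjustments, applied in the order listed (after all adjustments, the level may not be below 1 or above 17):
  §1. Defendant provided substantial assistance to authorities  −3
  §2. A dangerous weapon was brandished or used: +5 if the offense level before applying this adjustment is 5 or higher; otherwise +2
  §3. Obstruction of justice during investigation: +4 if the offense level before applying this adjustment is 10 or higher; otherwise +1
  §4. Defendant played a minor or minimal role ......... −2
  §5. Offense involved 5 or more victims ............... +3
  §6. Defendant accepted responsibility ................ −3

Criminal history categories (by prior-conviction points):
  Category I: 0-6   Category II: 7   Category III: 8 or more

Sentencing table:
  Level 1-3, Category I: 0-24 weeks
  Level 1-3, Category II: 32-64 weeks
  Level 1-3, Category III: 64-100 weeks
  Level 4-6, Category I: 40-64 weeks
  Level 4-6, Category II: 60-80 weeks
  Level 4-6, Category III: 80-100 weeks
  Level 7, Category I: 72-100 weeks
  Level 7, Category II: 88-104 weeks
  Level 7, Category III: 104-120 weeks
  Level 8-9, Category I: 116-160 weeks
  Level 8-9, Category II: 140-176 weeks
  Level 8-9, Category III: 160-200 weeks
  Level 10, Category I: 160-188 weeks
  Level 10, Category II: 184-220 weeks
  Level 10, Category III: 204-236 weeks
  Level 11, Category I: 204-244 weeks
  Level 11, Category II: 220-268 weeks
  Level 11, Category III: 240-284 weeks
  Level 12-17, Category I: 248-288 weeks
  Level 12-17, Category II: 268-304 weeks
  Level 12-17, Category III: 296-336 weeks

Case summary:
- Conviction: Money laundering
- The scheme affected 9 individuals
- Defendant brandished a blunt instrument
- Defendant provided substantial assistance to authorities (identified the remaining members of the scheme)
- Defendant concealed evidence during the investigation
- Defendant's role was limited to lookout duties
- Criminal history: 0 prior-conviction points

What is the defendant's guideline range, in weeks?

248-288 weeks

Base offense level for money laundering: 15.
§1 applies: 15 − 3 = 12.
§2 applies (level before this adjustment is 12 ≥ 5, so +5): 12 + 5 = 17.
§3 applies (level before this adjustment is 17 ≥ 10, so +4): 17 + 4 = 21.
§4 applies: 21 − 2 = 19.
§5 applies: 19 + 3 = 22.
Level 22 exceeds the maximum of 17; capped at 17.
Final offense level: 17.
Criminal history: 0 prior points → Category I (0-6).
Level 17 falls in the 12-17 band.
Grid: Level 12-17 × Category I = 248-288 weeks.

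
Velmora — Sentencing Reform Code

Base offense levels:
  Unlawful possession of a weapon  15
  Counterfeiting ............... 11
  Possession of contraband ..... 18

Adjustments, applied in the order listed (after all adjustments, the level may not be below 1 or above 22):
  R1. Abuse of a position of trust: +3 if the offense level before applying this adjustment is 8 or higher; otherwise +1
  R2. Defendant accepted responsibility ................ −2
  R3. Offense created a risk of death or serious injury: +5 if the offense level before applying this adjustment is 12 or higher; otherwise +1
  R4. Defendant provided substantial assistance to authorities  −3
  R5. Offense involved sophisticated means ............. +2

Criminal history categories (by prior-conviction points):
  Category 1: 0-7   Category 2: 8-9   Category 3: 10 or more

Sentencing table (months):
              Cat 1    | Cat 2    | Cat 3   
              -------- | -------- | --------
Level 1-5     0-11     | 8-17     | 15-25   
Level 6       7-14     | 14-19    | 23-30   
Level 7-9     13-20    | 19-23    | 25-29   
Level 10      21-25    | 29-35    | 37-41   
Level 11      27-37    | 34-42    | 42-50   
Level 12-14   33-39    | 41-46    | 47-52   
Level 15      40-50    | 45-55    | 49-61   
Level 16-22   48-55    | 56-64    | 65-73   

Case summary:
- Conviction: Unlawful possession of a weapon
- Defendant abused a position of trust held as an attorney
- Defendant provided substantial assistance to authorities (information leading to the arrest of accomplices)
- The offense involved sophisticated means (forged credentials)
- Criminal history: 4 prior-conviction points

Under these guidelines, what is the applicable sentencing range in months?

48-55 months

Base offense level for unlawful possession of a weapon: 15.
R1 applies (level before this adjustment is 15 ≥ 8, so +3): 15 + 3 = 18.
R2 does not apply.
R3 does not apply.
R4 applies: 18 − 3 = 15.
R5 applies: 15 + 2 = 17.
Final offense level: 17.
Criminal history: 4 prior points → Category 1 (0-7).
Level 17 falls in the 16-22 band.
Grid: Level 16-22 × Category 1 = 48-55 months.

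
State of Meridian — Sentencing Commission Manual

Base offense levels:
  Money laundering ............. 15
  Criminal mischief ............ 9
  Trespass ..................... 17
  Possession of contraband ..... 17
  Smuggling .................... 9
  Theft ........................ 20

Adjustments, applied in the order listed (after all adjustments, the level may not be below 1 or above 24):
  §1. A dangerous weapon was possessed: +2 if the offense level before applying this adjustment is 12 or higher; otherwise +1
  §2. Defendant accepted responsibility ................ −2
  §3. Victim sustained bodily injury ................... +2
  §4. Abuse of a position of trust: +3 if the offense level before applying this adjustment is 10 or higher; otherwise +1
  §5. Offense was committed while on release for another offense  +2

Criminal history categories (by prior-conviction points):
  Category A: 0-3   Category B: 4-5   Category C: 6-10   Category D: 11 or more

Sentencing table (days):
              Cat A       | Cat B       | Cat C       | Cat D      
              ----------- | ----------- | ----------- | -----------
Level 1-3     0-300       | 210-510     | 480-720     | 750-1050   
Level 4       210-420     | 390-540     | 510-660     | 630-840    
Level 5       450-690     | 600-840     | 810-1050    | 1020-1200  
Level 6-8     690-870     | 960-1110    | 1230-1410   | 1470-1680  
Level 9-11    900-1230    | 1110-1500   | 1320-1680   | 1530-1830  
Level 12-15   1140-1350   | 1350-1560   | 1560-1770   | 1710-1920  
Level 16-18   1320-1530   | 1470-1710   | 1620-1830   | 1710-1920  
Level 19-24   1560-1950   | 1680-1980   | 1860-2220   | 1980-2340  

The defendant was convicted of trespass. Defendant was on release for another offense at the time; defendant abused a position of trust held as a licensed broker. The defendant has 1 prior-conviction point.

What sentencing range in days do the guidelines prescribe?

Base offense level for trespass: 17.
§2 does not apply.
§3 does not apply.
§4 applies (level before this adjustment is 17 ≥ 10, so +3): 17 + 3 = 20.
§5 applies: 20 + 2 = 22.
Final offense level: 22.
Criminal history: 1 prior point → Category A (0-3).
Level 22 falls in the 19-24 band.
Grid: Level 19-24 × Category A = 1560-1950 days.

1560-1950 days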